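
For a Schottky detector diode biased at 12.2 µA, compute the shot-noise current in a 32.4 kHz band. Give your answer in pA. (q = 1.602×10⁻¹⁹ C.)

356 pA

I_n = √(2qI·B)
2qI·B = 2 × 1.602×10⁻¹⁹ × 1.22×10⁻⁵ × 3.24×10⁴ = 1.27×10⁻¹⁹ A²
I_n = √(1.27×10⁻¹⁹) = 3.56×10⁻¹⁰ A = 356 pA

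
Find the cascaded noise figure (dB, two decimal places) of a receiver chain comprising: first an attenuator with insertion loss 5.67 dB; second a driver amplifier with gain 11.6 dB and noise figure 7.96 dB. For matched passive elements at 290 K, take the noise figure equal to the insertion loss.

13.63 dB

Convert to linear (a loss of L dB is a gain of −L dB): F_i = 10^(NF_i/10), G_i = 10^(G_i,dB/10)
  Stage 1: F_1 = 10^(5.67/10) = 3.690, G_1 = 10^(−5.67/10) = 0.2710
  Stage 2: F_2 = 10^(7.96/10) = 6.252, G_2 = 10^(11.6/10) = 14.45
Friis cascade:
  F = 3.690 + (6.252 − 1)/0.2710 = 23.07
NF = 10 log₁₀(23.07) = 13.63 dB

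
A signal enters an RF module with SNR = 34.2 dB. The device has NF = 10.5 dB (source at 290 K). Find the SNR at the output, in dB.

23.7 dB

By definition F = SNR_in/SNR_out, so in dB: SNR_out = SNR_in − NF
SNR_out = 34.2 − 10.5 = 23.7 dB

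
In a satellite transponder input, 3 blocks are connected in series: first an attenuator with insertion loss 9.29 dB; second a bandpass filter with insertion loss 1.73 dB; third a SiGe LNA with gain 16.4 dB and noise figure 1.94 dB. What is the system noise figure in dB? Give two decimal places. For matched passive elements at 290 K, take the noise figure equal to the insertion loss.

12.96 dB

Convert to linear (a loss of L dB is a gain of −L dB): F_i = 10^(NF_i/10), G_i = 10^(G_i,dB/10)
  Stage 1: F_1 = 10^(9.29/10) = 8.492, G_1 = 10^(−9.29/10) = 0.1178
  Stage 2: F_2 = 10^(1.73/10) = 1.489, G_2 = 10^(−1.73/10) = 0.6714
  Stage 3: F_3 = 10^(1.94/10) = 1.563, G_3 = 10^(16.4/10) = 43.65
Friis cascade:
  F = 8.492 + (1.489 − 1)/0.1178 + (1.563 − 1)/0.07907 = 19.77
NF = 10 log₁₀(19.77) = 12.96 dB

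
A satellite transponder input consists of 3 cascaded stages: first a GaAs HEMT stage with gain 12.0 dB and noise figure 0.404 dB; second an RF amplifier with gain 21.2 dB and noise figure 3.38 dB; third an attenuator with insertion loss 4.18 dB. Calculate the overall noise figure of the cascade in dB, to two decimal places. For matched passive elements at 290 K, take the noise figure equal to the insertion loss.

0.69 dB

Convert to linear (a loss of L dB is a gain of −L dB): F_i = 10^(NF_i/10), G_i = 10^(G_i,dB/10)
  Stage 1: F_1 = 10^(0.404/10) = 1.097, G_1 = 10^(12.0/10) = 15.85
  Stage 2: F_2 = 10^(3.38/10) = 2.178, G_2 = 10^(21.2/10) = 131.8
  Stage 3: F_3 = 10^(4.18/10) = 2.618, G_3 = 10^(−4.18/10) = 0.3819
Friis cascade:
  F = 1.097 + (2.178 − 1)/15.85 + (2.618 − 1)/2089 = 1.173
NF = 10 log₁₀(1.173) = 0.69 dB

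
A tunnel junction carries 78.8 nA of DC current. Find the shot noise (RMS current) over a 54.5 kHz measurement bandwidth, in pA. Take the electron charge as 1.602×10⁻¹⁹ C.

37.1 pA

I_n = √(2qI·B)
2qI·B = 2 × 1.602×10⁻¹⁹ × 7.88×10⁻⁸ × 5.45×10⁴ = 1.38×10⁻²¹ A²
I_n = √(1.38×10⁻²¹) = 3.71×10⁻¹¹ A = 37.1 pA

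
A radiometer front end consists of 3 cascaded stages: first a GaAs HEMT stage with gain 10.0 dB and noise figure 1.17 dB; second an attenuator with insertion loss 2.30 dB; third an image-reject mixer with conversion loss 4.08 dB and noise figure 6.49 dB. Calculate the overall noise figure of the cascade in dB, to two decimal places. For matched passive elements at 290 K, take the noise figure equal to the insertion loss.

Convert to linear (a loss of L dB is a gain of −L dB): F_i = 10^(NF_i/10), G_i = 10^(G_i,dB/10)
  Stage 1: F_1 = 10^(1.17/10) = 1.309, G_1 = 10^(10.0/10) = 10.00
  Stage 2: F_2 = 10^(2.30/10) = 1.698, G_2 = 10^(−2.30/10) = 0.5888
  Stage 3: F_3 = 10^(6.49/10) = 4.457, G_3 = 10^(−4.08/10) = 0.3908
Friis cascade:
  F = 1.309 + (1.698 − 1)/10.00 + (4.457 − 1)/5.888 = 1.966
NF = 10 log₁₀(1.966) = 2.94 dB

2.94 dB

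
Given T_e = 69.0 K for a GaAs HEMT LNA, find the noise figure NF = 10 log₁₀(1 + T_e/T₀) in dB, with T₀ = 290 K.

F = 1 + T_e/T₀ = 1 + 69.0/290 = 1.23793
NF = 10 log₁₀(1.23793) = 0.927 dB

0.927 dB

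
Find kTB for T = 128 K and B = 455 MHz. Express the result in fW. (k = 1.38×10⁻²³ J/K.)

P_n = kTB = 1.38×10⁻²³ × 128 × 4.55×10⁸ = 8.04×10⁻¹³ W = 804 fW

804 fW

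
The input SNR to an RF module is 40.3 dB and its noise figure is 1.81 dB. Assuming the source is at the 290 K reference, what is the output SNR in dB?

By definition F = SNR_in/SNR_out, so in dB: SNR_out = SNR_in − NF
SNR_out = 40.3 − 1.81 = 38.49 dB

38.49 dB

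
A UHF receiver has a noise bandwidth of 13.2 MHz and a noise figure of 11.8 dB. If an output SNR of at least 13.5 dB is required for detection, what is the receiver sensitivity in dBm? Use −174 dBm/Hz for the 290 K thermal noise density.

Sensitivity = −174 + 10 log₁₀(B) + NF + SNR_min
= −174 + 71.21 + 11.8 + 13.5
= −77.49 dBm → −77.5 dBm

−77.5 dBm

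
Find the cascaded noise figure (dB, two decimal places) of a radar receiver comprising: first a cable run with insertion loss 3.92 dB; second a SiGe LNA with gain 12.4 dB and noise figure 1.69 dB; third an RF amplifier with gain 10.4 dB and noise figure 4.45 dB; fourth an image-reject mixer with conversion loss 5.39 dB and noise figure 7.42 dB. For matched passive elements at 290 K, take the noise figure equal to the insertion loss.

Convert to linear (a loss of L dB is a gain of −L dB): F_i = 10^(NF_i/10), G_i = 10^(G_i,dB/10)
  Stage 1: F_1 = 10^(3.92/10) = 2.466, G_1 = 10^(−3.92/10) = 0.4055
  Stage 2: F_2 = 10^(1.69/10) = 1.476, G_2 = 10^(12.4/10) = 17.38
  Stage 3: F_3 = 10^(4.45/10) = 2.786, G_3 = 10^(10.4/10) = 10.96
  Stage 4: F_4 = 10^(7.42/10) = 5.521, G_4 = 10^(−5.39/10) = 0.2891
Friis cascade:
  F = 2.466 + (1.476 − 1)/0.4055 + (2.786 − 1)/7.047 + (5.521 − 1)/77.27 = 3.951
NF = 10 log₁₀(3.951) = 5.97 dB

5.97 dB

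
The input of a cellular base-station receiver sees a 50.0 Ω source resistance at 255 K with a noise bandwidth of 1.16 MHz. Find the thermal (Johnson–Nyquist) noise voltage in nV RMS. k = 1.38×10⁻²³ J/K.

904 nV

V_n = √(4kTRB)
4kTRB = 4 × 1.38×10⁻²³ × 255 × 5.00×10¹ × 1.16×10⁶ = 8.16×10⁻¹³ V²
V_n = √(8.16×10⁻¹³) = 9.04×10⁻⁷ V = 904 nV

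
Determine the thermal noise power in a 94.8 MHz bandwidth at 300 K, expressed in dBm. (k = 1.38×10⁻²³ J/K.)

−94.1 dBm

P_n = kTB = 1.38×10⁻²³ × 300 × 9.48×10⁷ = 3.92×10⁻¹³ W
In dBm: 10 log₁₀(3.92×10⁻¹³ / 10⁻³) = −94.1 dBm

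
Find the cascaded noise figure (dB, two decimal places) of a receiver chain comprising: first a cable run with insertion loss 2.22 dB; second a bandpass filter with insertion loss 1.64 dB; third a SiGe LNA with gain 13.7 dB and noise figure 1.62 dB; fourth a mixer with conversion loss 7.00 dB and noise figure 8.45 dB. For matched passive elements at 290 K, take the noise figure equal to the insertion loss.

Convert to linear (a loss of L dB is a gain of −L dB): F_i = 10^(NF_i/10), G_i = 10^(G_i,dB/10)
  Stage 1: F_1 = 10^(2.22/10) = 1.667, G_1 = 10^(−2.22/10) = 0.5998
  Stage 2: F_2 = 10^(1.64/10) = 1.459, G_2 = 10^(−1.64/10) = 0.6855
  Stage 3: F_3 = 10^(1.62/10) = 1.452, G_3 = 10^(13.7/10) = 23.44
  Stage 4: F_4 = 10^(8.45/10) = 6.998, G_4 = 10^(−7.00/10) = 0.1995
Friis cascade:
  F = 1.667 + (1.459 − 1)/0.5998 + (1.452 − 1)/0.4111 + (6.998 − 1)/9.638 = 4.154
NF = 10 log₁₀(4.154) = 6.18 dB

6.18 dB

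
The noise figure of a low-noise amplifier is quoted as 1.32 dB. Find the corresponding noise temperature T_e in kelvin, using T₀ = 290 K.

103 K

F = 10^(1.32/10) = 1.35519
T_e = (F − 1)·T₀ = (1.35519 − 1) × 290 = 103 K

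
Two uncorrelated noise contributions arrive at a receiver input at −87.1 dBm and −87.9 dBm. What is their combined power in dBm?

Convert to linear, add, convert back:
P₁ = 1.95×10⁻¹² W, P₂ = 1.62×10⁻¹² W
P_tot = 3.57×10⁻¹² W → 10 log₁₀(P_tot / 10⁻³) = −84.5 dBm

−84.5 dBm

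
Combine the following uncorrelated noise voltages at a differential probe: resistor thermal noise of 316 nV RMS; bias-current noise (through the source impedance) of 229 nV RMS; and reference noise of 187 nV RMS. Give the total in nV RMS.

Uncorrelated sources add in power (mean-square): V_tot = √(ΣV_i²)
V_tot = √[(3.16×10⁻⁷)² + (2.29×10⁻⁷)² + (1.87×10⁻⁷)²] = 4.33×10⁻⁷ V = 433 nV

433 nV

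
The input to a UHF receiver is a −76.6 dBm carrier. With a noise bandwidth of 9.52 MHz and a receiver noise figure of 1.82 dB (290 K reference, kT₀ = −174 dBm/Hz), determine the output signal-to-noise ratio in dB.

Noise floor: N = −174 + 10 log₁₀(B) + NF
10 log₁₀(9.52×10⁶) = 69.79 dB
N = −174 + 69.79 + 1.82 = −102.39 dBm
SNR = P_sig − N = −76.6 − (−102.39) = 25.79 dB → 25.8 dB

25.8 dB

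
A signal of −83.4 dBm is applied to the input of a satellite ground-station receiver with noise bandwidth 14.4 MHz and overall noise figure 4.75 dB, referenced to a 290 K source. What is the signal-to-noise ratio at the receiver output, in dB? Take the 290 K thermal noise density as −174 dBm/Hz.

14.3 dB

Noise floor: N = −174 + 10 log₁₀(B) + NF
10 log₁₀(1.44×10⁷) = 71.58 dB
N = −174 + 71.58 + 4.75 = −97.67 dBm
SNR = P_sig − N = −83.4 − (−97.67) = 14.27 dB → 14.3 dB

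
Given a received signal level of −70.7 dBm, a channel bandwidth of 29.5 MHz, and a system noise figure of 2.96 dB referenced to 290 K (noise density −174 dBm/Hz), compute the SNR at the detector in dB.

25.6 dB

Noise floor: N = −174 + 10 log₁₀(B) + NF
10 log₁₀(2.95×10⁷) = 74.7 dB
N = −174 + 74.7 + 2.96 = −96.34 dBm
SNR = P_sig − N = −70.7 − (−96.34) = 25.64 dB → 25.6 dB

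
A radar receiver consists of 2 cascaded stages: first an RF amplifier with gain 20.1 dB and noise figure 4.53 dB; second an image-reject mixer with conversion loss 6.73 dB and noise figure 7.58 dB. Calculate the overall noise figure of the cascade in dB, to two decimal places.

4.60 dB

Convert to linear (a loss of L dB is a gain of −L dB): F_i = 10^(NF_i/10), G_i = 10^(G_i,dB/10)
  Stage 1: F_1 = 10^(4.53/10) = 2.838, G_1 = 10^(20.1/10) = 102.3
  Stage 2: F_2 = 10^(7.58/10) = 5.728, G_2 = 10^(−6.73/10) = 0.2123
Friis cascade:
  F = 2.838 + (5.728 − 1)/102.3 = 2.884
NF = 10 log₁₀(2.884) = 4.60 dB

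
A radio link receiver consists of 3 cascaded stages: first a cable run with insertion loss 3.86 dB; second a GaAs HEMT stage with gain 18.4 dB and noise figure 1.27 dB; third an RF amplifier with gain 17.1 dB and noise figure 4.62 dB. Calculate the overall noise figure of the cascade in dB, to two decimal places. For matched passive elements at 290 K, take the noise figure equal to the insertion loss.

5.22 dB

Convert to linear (a loss of L dB is a gain of −L dB): F_i = 10^(NF_i/10), G_i = 10^(G_i,dB/10)
  Stage 1: F_1 = 10^(3.86/10) = 2.432, G_1 = 10^(−3.86/10) = 0.4111
  Stage 2: F_2 = 10^(1.27/10) = 1.340, G_2 = 10^(18.4/10) = 69.18
  Stage 3: F_3 = 10^(4.62/10) = 2.897, G_3 = 10^(17.1/10) = 51.29
Friis cascade:
  F = 2.432 + (1.340 − 1)/0.4111 + (2.897 − 1)/28.44 = 3.325
NF = 10 log₁₀(3.325) = 5.22 dB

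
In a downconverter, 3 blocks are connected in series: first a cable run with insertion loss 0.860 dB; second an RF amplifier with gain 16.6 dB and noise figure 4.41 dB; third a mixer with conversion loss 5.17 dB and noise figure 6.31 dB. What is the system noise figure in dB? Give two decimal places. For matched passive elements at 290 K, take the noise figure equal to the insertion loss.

5.38 dB

Convert to linear (a loss of L dB is a gain of −L dB): F_i = 10^(NF_i/10), G_i = 10^(G_i,dB/10)
  Stage 1: F_1 = 10^(0.860/10) = 1.219, G_1 = 10^(−0.860/10) = 0.8204
  Stage 2: F_2 = 10^(4.41/10) = 2.761, G_2 = 10^(16.6/10) = 45.71
  Stage 3: F_3 = 10^(6.31/10) = 4.276, G_3 = 10^(−5.17/10) = 0.3041
Friis cascade:
  F = 1.219 + (2.761 − 1)/0.8204 + (4.276 − 1)/37.50 = 3.452
NF = 10 log₁₀(3.452) = 5.38 dB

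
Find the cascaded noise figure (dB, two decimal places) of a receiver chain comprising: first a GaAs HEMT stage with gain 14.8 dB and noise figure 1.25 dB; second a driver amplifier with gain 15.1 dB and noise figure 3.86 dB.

1.40 dB

Convert to linear (a loss of L dB is a gain of −L dB): F_i = 10^(NF_i/10), G_i = 10^(G_i,dB/10)
  Stage 1: F_1 = 10^(1.25/10) = 1.334, G_1 = 10^(14.8/10) = 30.20
  Stage 2: F_2 = 10^(3.86/10) = 2.432, G_2 = 10^(15.1/10) = 32.36
Friis cascade:
  F = 1.334 + (2.432 − 1)/30.20 = 1.381
NF = 10 log₁₀(1.381) = 1.40 dB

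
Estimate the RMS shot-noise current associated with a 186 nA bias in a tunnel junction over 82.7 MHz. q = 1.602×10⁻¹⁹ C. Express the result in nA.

2.22 nA

I_n = √(2qI·B)
2qI·B = 2 × 1.602×10⁻¹⁹ × 1.86×10⁻⁷ × 8.27×10⁷ = 4.93×10⁻¹⁸ A²
I_n = √(4.93×10⁻¹⁸) = 2.22×10⁻⁹ A = 2.22 nA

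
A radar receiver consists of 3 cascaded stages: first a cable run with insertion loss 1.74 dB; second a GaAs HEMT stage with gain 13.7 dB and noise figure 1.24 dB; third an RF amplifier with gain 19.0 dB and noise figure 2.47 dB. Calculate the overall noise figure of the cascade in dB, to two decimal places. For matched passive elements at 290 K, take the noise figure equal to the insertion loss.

3.09 dB

Convert to linear (a loss of L dB is a gain of −L dB): F_i = 10^(NF_i/10), G_i = 10^(G_i,dB/10)
  Stage 1: F_1 = 10^(1.74/10) = 1.493, G_1 = 10^(−1.74/10) = 0.6699
  Stage 2: F_2 = 10^(1.24/10) = 1.330, G_2 = 10^(13.7/10) = 23.44
  Stage 3: F_3 = 10^(2.47/10) = 1.766, G_3 = 10^(19.0/10) = 79.43
Friis cascade:
  F = 1.493 + (1.330 − 1)/0.6699 + (1.766 − 1)/15.70 = 2.035
NF = 10 log₁₀(2.035) = 3.09 dB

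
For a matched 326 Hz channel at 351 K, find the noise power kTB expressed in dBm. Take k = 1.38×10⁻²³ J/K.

P_n = kTB = 1.38×10⁻²³ × 351 × 3.26×10² = 1.58×10⁻¹⁸ W
In dBm: 10 log₁₀(1.58×10⁻¹⁸ / 10⁻³) = −148.0 dBm

−148.0 dBm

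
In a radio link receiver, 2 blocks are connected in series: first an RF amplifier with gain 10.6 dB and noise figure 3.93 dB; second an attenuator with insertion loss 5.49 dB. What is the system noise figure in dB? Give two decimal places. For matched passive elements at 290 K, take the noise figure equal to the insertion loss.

4.30 dB

Convert to linear (a loss of L dB is a gain of −L dB): F_i = 10^(NF_i/10), G_i = 10^(G_i,dB/10)
  Stage 1: F_1 = 10^(3.93/10) = 2.472, G_1 = 10^(10.6/10) = 11.48
  Stage 2: F_2 = 10^(5.49/10) = 3.540, G_2 = 10^(−5.49/10) = 0.2825
Friis cascade:
  F = 2.472 + (3.540 − 1)/11.48 = 2.693
NF = 10 log₁₀(2.693) = 4.30 dB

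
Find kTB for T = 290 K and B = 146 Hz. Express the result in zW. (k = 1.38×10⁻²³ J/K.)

P_n = kTB = 1.38×10⁻²³ × 290 × 1.46×10² = 5.84×10⁻¹⁹ W = 584 zW

584 zW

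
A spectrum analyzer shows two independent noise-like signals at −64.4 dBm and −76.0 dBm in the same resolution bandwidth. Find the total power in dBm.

Convert to linear, add, convert back:
P₁ = 3.63×10⁻¹⁰ W, P₂ = 2.51×10⁻¹¹ W
P_tot = 3.88×10⁻¹⁰ W → 10 log₁₀(P_tot / 10⁻³) = −64.1 dBm

−64.1 dBm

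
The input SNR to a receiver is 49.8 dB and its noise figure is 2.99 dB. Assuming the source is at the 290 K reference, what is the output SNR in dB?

By definition F = SNR_in/SNR_out, so in dB: SNR_out = SNR_in − NF
SNR_out = 49.8 − 2.99 = 46.81 dB

46.81 dB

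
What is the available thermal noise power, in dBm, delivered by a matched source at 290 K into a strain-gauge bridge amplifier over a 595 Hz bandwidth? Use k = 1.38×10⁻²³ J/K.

P_n = kTB = 1.38×10⁻²³ × 290 × 5.95×10² = 2.38×10⁻¹⁸ W
In dBm: 10 log₁₀(2.38×10⁻¹⁸ / 10⁻³) = −146.2 dBm

−146.2 dBm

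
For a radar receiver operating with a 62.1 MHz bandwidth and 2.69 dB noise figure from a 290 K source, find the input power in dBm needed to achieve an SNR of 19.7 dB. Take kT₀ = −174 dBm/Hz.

−73.7 dBm

Sensitivity = −174 + 10 log₁₀(B) + NF + SNR_min
= −174 + 77.93 + 2.69 + 19.7
= −73.68 dBm → −73.7 dBm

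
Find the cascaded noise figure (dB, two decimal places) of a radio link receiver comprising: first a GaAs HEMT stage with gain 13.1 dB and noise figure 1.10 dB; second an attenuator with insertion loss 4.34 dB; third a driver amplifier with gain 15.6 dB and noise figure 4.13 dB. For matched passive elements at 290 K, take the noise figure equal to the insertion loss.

Convert to linear (a loss of L dB is a gain of −L dB): F_i = 10^(NF_i/10), G_i = 10^(G_i,dB/10)
  Stage 1: F_1 = 10^(1.10/10) = 1.288, G_1 = 10^(13.1/10) = 20.42
  Stage 2: F_2 = 10^(4.34/10) = 2.716, G_2 = 10^(−4.34/10) = 0.3681
  Stage 3: F_3 = 10^(4.13/10) = 2.588, G_3 = 10^(15.6/10) = 36.31
Friis cascade:
  F = 1.288 + (2.716 − 1)/20.42 + (2.588 − 1)/7.516 = 1.584
NF = 10 log₁₀(1.584) = 2.00 dB

2.00 dB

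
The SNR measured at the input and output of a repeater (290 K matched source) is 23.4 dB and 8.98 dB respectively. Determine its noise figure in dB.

NF (dB) = SNR_in(dB) − SNR_out(dB) when the source is at T₀
NF = 23.4 − 8.98 = 14.42 dB

14.42 dB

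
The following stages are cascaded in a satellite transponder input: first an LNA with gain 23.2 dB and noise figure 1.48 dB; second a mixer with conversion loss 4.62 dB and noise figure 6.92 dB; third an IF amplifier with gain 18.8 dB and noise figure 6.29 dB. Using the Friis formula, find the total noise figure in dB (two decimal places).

Convert to linear (a loss of L dB is a gain of −L dB): F_i = 10^(NF_i/10), G_i = 10^(G_i,dB/10)
  Stage 1: F_1 = 10^(1.48/10) = 1.406, G_1 = 10^(23.2/10) = 208.9
  Stage 2: F_2 = 10^(6.92/10) = 4.920, G_2 = 10^(−4.62/10) = 0.3451
  Stage 3: F_3 = 10^(6.29/10) = 4.256, G_3 = 10^(18.8/10) = 75.86
Friis cascade:
  F = 1.406 + (4.920 − 1)/208.9 + (4.256 − 1)/72.11 = 1.470
NF = 10 log₁₀(1.470) = 1.67 dB

1.67 dB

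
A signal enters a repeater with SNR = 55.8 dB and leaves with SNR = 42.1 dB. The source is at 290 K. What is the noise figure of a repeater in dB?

13.7 dB

NF (dB) = SNR_in(dB) − SNR_out(dB) when the source is at T₀
NF = 55.8 − 42.1 = 13.7 dB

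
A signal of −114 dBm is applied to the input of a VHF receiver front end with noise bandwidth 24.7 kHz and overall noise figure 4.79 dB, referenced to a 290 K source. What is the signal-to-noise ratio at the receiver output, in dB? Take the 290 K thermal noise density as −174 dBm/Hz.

Noise floor: N = −174 + 10 log₁₀(B) + NF
10 log₁₀(2.47×10⁴) = 43.93 dB
N = −174 + 43.93 + 4.79 = −125.28 dBm
SNR = P_sig − N = −114 − (−125.28) = 11.28 dB → 11.3 dB

11.3 dB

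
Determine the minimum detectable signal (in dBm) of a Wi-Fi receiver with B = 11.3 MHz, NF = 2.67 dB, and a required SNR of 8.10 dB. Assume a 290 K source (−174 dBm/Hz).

−92.7 dBm

Sensitivity = −174 + 10 log₁₀(B) + NF + SNR_min
= −174 + 70.53 + 2.67 + 8.10
= −92.70 dBm → −92.7 dBm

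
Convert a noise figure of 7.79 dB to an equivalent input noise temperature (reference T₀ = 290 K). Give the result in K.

1453 K

F = 10^(7.79/10) = 6.01174
T_e = (F − 1)·T₀ = (6.01174 − 1) × 290 = 1453 K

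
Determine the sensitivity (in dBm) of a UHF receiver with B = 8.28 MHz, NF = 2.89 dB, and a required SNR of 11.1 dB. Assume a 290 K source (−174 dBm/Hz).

Sensitivity = −174 + 10 log₁₀(B) + NF + SNR_min
= −174 + 69.18 + 2.89 + 11.1
= −90.83 dBm → −90.8 dBm

−90.8 dBm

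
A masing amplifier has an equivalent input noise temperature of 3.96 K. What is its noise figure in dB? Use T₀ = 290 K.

0.059 dB

F = 1 + T_e/T₀ = 1 + 3.96/290 = 1.01366
NF = 10 log₁₀(1.01366) = 0.059 dB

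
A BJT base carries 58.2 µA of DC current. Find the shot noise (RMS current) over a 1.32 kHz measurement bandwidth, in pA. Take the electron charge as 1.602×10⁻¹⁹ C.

157 pA

I_n = √(2qI·B)
2qI·B = 2 × 1.602×10⁻¹⁹ × 5.82×10⁻⁵ × 1.32×10³ = 2.46×10⁻²⁰ A²
I_n = √(2.46×10⁻²⁰) = 1.57×10⁻¹⁰ A = 157 pA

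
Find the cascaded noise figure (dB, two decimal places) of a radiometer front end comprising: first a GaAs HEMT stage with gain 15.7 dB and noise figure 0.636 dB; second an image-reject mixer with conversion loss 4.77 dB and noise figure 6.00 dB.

Convert to linear (a loss of L dB is a gain of −L dB): F_i = 10^(NF_i/10), G_i = 10^(G_i,dB/10)
  Stage 1: F_1 = 10^(0.636/10) = 1.158, G_1 = 10^(15.7/10) = 37.15
  Stage 2: F_2 = 10^(6.00/10) = 3.981, G_2 = 10^(−4.77/10) = 0.3334
Friis cascade:
  F = 1.158 + (3.981 − 1)/37.15 = 1.238
NF = 10 log₁₀(1.238) = 0.93 dB

0.93 dB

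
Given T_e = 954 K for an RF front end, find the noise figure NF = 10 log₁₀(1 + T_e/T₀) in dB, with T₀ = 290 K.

F = 1 + T_e/T₀ = 1 + 954/290 = 4.28966
NF = 10 log₁₀(4.28966) = 6.32 dB

6.32 dB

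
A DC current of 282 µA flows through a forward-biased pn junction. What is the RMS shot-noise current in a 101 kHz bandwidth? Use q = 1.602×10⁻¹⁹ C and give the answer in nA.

I_n = √(2qI·B)
2qI·B = 2 × 1.602×10⁻¹⁹ × 2.82×10⁻⁴ × 1.01×10⁵ = 9.13×10⁻¹⁸ A²
I_n = √(9.13×10⁻¹⁸) = 3.02×10⁻⁹ A = 3.02 nA

3.02 nA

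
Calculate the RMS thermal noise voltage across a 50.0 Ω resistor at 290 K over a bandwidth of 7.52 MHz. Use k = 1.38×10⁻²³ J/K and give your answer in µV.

2.45 µV

V_n = √(4kTRB)
4kTRB = 4 × 1.38×10⁻²³ × 290 × 5.00×10¹ × 7.52×10⁶ = 6.02×10⁻¹² V²
V_n = √(6.02×10⁻¹²) = 2.45×10⁻⁶ V = 2.45 µV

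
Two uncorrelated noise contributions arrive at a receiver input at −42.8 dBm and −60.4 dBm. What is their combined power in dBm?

Convert to linear, add, convert back:
P₁ = 5.25×10⁻⁸ W, P₂ = 9.12×10⁻¹⁰ W
P_tot = 5.34×10⁻⁸ W → 10 log₁₀(P_tot / 10⁻³) = −42.7 dBm

−42.7 dBm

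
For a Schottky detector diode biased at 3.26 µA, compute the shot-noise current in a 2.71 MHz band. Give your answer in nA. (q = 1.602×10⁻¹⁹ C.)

I_n = √(2qI·B)
2qI·B = 2 × 1.602×10⁻¹⁹ × 3.26×10⁻⁶ × 2.71×10⁶ = 2.83×10⁻¹⁸ A²
I_n = √(2.83×10⁻¹⁸) = 1.68×10⁻⁹ A = 1.68 nA

1.68 nA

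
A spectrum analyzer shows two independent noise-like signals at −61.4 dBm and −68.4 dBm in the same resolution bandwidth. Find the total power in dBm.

−60.6 dBm

Convert to linear, add, convert back:
P₁ = 7.24×10⁻¹⁰ W, P₂ = 1.45×10⁻¹⁰ W
P_tot = 8.69×10⁻¹⁰ W → 10 log₁₀(P_tot / 10⁻³) = −60.6 dBm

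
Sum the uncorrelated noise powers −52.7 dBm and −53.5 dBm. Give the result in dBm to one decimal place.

Convert to linear, add, convert back:
P₁ = 5.37×10⁻⁹ W, P₂ = 4.47×10⁻⁹ W
P_tot = 9.84×10⁻⁹ W → 10 log₁₀(P_tot / 10⁻³) = −50.1 dBm

−50.1 dBm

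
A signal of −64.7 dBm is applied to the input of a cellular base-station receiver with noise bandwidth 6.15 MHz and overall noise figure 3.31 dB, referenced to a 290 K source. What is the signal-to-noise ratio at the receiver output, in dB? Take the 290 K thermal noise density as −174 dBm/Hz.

Noise floor: N = −174 + 10 log₁₀(B) + NF
10 log₁₀(6.15×10⁶) = 67.89 dB
N = −174 + 67.89 + 3.31 = −102.80 dBm
SNR = P_sig − N = −64.7 − (−102.80) = 38.10 dB → 38.1 dB

38.1 dB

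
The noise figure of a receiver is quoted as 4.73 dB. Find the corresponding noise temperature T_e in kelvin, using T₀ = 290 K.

F = 10^(4.73/10) = 2.97167
T_e = (F − 1)·T₀ = (2.97167 − 1) × 290 = 572 K

572 K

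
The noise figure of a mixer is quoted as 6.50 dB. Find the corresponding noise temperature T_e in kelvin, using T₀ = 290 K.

1005 K

F = 10^(6.50/10) = 4.46684
T_e = (F − 1)·T₀ = (4.46684 − 1) × 290 = 1005 K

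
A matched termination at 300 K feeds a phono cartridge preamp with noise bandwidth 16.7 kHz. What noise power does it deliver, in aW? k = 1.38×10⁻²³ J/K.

69.1 aW

P_n = kTB = 1.38×10⁻²³ × 300 × 1.67×10⁴ = 6.91×10⁻¹⁷ W = 69.1 aW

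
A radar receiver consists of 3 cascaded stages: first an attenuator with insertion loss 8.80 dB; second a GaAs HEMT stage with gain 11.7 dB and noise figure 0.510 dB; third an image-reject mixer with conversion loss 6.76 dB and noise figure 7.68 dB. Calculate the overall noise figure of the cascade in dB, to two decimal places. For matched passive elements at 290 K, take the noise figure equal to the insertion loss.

10.42 dB

Convert to linear (a loss of L dB is a gain of −L dB): F_i = 10^(NF_i/10), G_i = 10^(G_i,dB/10)
  Stage 1: F_1 = 10^(8.80/10) = 7.586, G_1 = 10^(−8.80/10) = 0.1318
  Stage 2: F_2 = 10^(0.510/10) = 1.125, G_2 = 10^(11.7/10) = 14.79
  Stage 3: F_3 = 10^(7.68/10) = 5.861, G_3 = 10^(−6.76/10) = 0.2109
Friis cascade:
  F = 7.586 + (1.125 − 1)/0.1318 + (5.861 − 1)/1.950 = 11.02
NF = 10 log₁₀(11.02) = 10.42 dB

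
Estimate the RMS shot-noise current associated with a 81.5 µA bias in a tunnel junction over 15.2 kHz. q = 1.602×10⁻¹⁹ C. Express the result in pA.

630 pA

I_n = √(2qI·B)
2qI·B = 2 × 1.602×10⁻¹⁹ × 8.15×10⁻⁵ × 1.52×10⁴ = 3.97×10⁻¹⁹ A²
I_n = √(3.97×10⁻¹⁹) = 6.30×10⁻¹⁰ A = 630 pA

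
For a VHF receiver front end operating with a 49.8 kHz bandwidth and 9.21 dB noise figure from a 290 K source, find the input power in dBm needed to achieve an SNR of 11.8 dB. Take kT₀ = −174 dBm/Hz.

Sensitivity = −174 + 10 log₁₀(B) + NF + SNR_min
= −174 + 46.97 + 9.21 + 11.8
= −106.02 dBm → −106.0 dBm

−106.0 dBm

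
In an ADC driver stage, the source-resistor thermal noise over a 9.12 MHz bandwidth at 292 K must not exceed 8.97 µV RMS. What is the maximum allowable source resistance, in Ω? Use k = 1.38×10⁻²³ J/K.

Johnson–Nyquist: V_n = √(4kTRB) ⇒ R = V_n² / (4kTB)
4kTB = 4 × 1.38×10⁻²³ × 292 × 9.12×10⁶ = 1.47×10⁻¹³
R = (8.97×10⁻⁶)² / 1.47×10⁻¹³ = 5.47×10² Ω = 547 Ω

547 Ω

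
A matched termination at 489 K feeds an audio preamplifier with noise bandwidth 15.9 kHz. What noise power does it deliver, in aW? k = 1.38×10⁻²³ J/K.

107 aW

P_n = kTB = 1.38×10⁻²³ × 489 × 1.59×10⁴ = 1.07×10⁻¹⁶ W = 107 aW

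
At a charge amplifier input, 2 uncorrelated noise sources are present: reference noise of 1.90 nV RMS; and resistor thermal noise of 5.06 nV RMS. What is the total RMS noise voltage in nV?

Uncorrelated sources add in power (mean-square): V_tot = √(ΣV_i²)
V_tot = √[(1.90×10⁻⁹)² + (5.06×10⁻⁹)²] = 5.40×10⁻⁹ V = 5.40 nV

5.40 nV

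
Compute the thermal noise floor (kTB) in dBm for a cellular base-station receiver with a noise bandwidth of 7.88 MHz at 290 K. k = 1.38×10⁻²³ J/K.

−105.0 dBm

P_n = kTB = 1.38×10⁻²³ × 290 × 7.88×10⁶ = 3.15×10⁻¹⁴ W
In dBm: 10 log₁₀(3.15×10⁻¹⁴ / 10⁻³) = −105.0 dBm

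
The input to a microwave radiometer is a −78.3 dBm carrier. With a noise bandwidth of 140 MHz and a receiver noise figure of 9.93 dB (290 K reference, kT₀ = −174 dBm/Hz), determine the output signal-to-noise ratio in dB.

Noise floor: N = −174 + 10 log₁₀(B) + NF
10 log₁₀(1.40×10⁸) = 81.46 dB
N = −174 + 81.46 + 9.93 = −82.61 dBm
SNR = P_sig − N = −78.3 − (−82.61) = 4.31 dB → 4.3 dB

4.3 dB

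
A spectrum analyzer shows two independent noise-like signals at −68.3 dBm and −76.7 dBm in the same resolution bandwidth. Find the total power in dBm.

Convert to linear, add, convert back:
P₁ = 1.48×10⁻¹⁰ W, P₂ = 2.14×10⁻¹¹ W
P_tot = 1.69×10⁻¹⁰ W → 10 log₁₀(P_tot / 10⁻³) = −67.7 dBm

−67.7 dBm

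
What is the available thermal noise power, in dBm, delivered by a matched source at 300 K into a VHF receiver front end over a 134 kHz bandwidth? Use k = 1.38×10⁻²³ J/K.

−122.6 dBm

P_n = kTB = 1.38×10⁻²³ × 300 × 1.34×10⁵ = 5.55×10⁻¹⁶ W
In dBm: 10 log₁₀(5.55×10⁻¹⁶ / 10⁻³) = −122.6 dBm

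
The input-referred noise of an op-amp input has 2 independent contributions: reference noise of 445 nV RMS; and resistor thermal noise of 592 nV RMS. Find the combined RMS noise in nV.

741 nV

Uncorrelated sources add in power (mean-square): V_tot = √(ΣV_i²)
V_tot = √[(4.45×10⁻⁷)² + (5.92×10⁻⁷)²] = 7.41×10⁻⁷ V = 741 nV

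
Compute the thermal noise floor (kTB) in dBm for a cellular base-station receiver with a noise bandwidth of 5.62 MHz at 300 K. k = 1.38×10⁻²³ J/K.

−106.3 dBm

P_n = kTB = 1.38×10⁻²³ × 300 × 5.62×10⁶ = 2.33×10⁻¹⁴ W
In dBm: 10 log₁₀(2.33×10⁻¹⁴ / 10⁻³) = −106.3 dBm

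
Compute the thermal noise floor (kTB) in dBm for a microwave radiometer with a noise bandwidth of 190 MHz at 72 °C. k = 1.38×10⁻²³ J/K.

−90.4 dBm

T = 72 °C + 273.15 = 345.15 K
P_n = kTB = 1.38×10⁻²³ × 345.15 × 1.90×10⁸ = 9.05×10⁻¹³ W
In dBm: 10 log₁₀(9.05×10⁻¹³ / 10⁻³) = −90.4 dBm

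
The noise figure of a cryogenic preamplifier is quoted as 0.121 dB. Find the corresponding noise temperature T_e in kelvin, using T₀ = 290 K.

8.19 K

F = 10^(0.121/10) = 1.02825
T_e = (F − 1)·T₀ = (1.02825 − 1) × 290 = 8.19 K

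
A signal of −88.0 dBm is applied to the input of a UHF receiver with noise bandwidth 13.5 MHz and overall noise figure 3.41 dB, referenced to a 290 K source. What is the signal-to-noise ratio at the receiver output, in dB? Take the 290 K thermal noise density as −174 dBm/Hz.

11.3 dB

Noise floor: N = −174 + 10 log₁₀(B) + NF
10 log₁₀(1.35×10⁷) = 71.3 dB
N = −174 + 71.3 + 3.41 = −99.29 dBm
SNR = P_sig − N = −88.0 − (−99.29) = 11.29 dB → 11.3 dB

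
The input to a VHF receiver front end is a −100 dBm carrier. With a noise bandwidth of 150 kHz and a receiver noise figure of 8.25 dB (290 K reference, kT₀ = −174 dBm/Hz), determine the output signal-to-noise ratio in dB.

Noise floor: N = −174 + 10 log₁₀(B) + NF
10 log₁₀(1.50×10⁵) = 51.76 dB
N = −174 + 51.76 + 8.25 = −113.99 dBm
SNR = P_sig − N = −100 − (−113.99) = 13.99 dB → 14.0 dB

14.0 dB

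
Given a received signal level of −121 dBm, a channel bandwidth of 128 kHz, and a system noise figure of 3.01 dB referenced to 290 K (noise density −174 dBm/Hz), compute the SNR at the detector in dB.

−1.1 dB

Noise floor: N = −174 + 10 log₁₀(B) + NF
10 log₁₀(1.28×10⁵) = 51.07 dB
N = −174 + 51.07 + 3.01 = −119.92 dBm
SNR = P_sig − N = −121 − (−119.92) = −1.08 dB → −1.1 dB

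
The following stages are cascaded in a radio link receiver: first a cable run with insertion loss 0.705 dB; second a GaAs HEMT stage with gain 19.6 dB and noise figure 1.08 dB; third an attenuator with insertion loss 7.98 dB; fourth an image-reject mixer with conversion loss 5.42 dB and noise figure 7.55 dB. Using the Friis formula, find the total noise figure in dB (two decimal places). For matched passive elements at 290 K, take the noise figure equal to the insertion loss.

2.91 dB

Convert to linear (a loss of L dB is a gain of −L dB): F_i = 10^(NF_i/10), G_i = 10^(G_i,dB/10)
  Stage 1: F_1 = 10^(0.705/10) = 1.176, G_1 = 10^(−0.705/10) = 0.8502
  Stage 2: F_2 = 10^(1.08/10) = 1.282, G_2 = 10^(19.6/10) = 91.20
  Stage 3: F_3 = 10^(7.98/10) = 6.281, G_3 = 10^(−7.98/10) = 0.1592
  Stage 4: F_4 = 10^(7.55/10) = 5.689, G_4 = 10^(−5.42/10) = 0.2871
Friis cascade:
  F = 1.176 + (1.282 − 1)/0.8502 + (6.281 − 1)/77.54 + (5.689 − 1)/12.35 = 1.956
NF = 10 log₁₀(1.956) = 2.91 dB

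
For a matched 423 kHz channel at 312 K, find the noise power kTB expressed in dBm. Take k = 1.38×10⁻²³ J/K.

−117.4 dBm

P_n = kTB = 1.38×10⁻²³ × 312 × 4.23×10⁵ = 1.82×10⁻¹⁵ W
In dBm: 10 log₁₀(1.82×10⁻¹⁵ / 10⁻³) = −117.4 dBm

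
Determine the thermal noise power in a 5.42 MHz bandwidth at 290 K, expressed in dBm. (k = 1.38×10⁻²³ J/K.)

P_n = kTB = 1.38×10⁻²³ × 290 × 5.42×10⁶ = 2.17×10⁻¹⁴ W
In dBm: 10 log₁₀(2.17×10⁻¹⁴ / 10⁻³) = −106.6 dBm

−106.6 dBm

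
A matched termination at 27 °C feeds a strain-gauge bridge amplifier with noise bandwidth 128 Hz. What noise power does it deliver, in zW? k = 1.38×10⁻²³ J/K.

T = 27 °C + 273.15 = 300.15 K
P_n = kTB = 1.38×10⁻²³ × 300.15 × 1.28×10² = 5.30×10⁻¹⁹ W = 530 zW

530 zW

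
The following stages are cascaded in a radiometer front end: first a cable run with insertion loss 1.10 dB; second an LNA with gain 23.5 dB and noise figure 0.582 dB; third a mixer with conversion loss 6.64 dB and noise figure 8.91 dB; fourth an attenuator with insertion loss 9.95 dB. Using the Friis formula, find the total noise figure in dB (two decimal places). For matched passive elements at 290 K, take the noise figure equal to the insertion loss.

2.43 dB

Convert to linear (a loss of L dB is a gain of −L dB): F_i = 10^(NF_i/10), G_i = 10^(G_i,dB/10)
  Stage 1: F_1 = 10^(1.10/10) = 1.288, G_1 = 10^(−1.10/10) = 0.7762
  Stage 2: F_2 = 10^(0.582/10) = 1.143, G_2 = 10^(23.5/10) = 223.9
  Stage 3: F_3 = 10^(8.91/10) = 7.780, G_3 = 10^(−6.64/10) = 0.2168
  Stage 4: F_4 = 10^(9.95/10) = 9.886, G_4 = 10^(−9.95/10) = 0.1012
Friis cascade:
  F = 1.288 + (1.143 − 1)/0.7762 + (7.780 − 1)/173.8 + (9.886 − 1)/37.67 = 1.748
NF = 10 log₁₀(1.748) = 2.43 dB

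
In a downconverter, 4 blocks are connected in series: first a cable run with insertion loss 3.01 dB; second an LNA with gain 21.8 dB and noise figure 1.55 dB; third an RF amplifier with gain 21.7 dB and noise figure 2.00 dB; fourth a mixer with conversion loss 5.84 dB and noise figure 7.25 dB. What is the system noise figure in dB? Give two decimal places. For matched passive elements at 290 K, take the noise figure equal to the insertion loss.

4.57 dB

Convert to linear (a loss of L dB is a gain of −L dB): F_i = 10^(NF_i/10), G_i = 10^(G_i,dB/10)
  Stage 1: F_1 = 10^(3.01/10) = 2.000, G_1 = 10^(−3.01/10) = 0.5000
  Stage 2: F_2 = 10^(1.55/10) = 1.429, G_2 = 10^(21.8/10) = 151.4
  Stage 3: F_3 = 10^(2.00/10) = 1.585, G_3 = 10^(21.7/10) = 147.9
  Stage 4: F_4 = 10^(7.25/10) = 5.309, G_4 = 10^(−5.84/10) = 0.2606
Friis cascade:
  F = 2.000 + (1.429 − 1)/0.5000 + (1.585 − 1)/75.68 + (5.309 − 1)/1.119×10⁴ = 2.866
NF = 10 log₁₀(2.866) = 4.57 dB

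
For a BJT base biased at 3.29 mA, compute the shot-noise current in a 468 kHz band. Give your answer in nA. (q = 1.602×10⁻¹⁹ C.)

I_n = √(2qI·B)
2qI·B = 2 × 1.602×10⁻¹⁹ × 3.29×10⁻³ × 4.68×10⁵ = 4.93×10⁻¹⁶ A²
I_n = √(4.93×10⁻¹⁶) = 2.22×10⁻⁸ A = 22.2 nA

22.2 nA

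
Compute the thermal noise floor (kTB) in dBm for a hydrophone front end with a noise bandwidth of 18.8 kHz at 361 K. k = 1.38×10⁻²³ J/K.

P_n = kTB = 1.38×10⁻²³ × 361 × 1.88×10⁴ = 9.37×10⁻¹⁷ W
In dBm: 10 log₁₀(9.37×10⁻¹⁷ / 10⁻³) = −130.3 dBm

−130.3 dBm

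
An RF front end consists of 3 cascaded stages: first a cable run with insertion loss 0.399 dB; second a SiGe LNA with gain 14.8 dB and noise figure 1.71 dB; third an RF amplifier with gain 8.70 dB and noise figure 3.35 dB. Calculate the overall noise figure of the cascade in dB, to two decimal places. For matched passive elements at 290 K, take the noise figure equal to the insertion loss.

Convert to linear (a loss of L dB is a gain of −L dB): F_i = 10^(NF_i/10), G_i = 10^(G_i,dB/10)
  Stage 1: F_1 = 10^(0.399/10) = 1.096, G_1 = 10^(−0.399/10) = 0.9122
  Stage 2: F_2 = 10^(1.71/10) = 1.483, G_2 = 10^(14.8/10) = 30.20
  Stage 3: F_3 = 10^(3.35/10) = 2.163, G_3 = 10^(8.70/10) = 7.413
Friis cascade:
  F = 1.096 + (1.483 − 1)/0.9122 + (2.163 − 1)/27.55 = 1.667
NF = 10 log₁₀(1.667) = 2.22 dB

2.22 dB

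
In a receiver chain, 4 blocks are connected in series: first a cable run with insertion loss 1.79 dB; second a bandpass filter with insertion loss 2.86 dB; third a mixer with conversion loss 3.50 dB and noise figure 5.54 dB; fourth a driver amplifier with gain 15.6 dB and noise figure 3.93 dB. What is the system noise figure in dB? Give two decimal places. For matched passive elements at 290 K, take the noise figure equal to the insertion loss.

13.02 dB

Convert to linear (a loss of L dB is a gain of −L dB): F_i = 10^(NF_i/10), G_i = 10^(G_i,dB/10)
  Stage 1: F_1 = 10^(1.79/10) = 1.510, G_1 = 10^(−1.79/10) = 0.6622
  Stage 2: F_2 = 10^(2.86/10) = 1.932, G_2 = 10^(−2.86/10) = 0.5176
  Stage 3: F_3 = 10^(5.54/10) = 3.581, G_3 = 10^(−3.50/10) = 0.4467
  Stage 4: F_4 = 10^(3.93/10) = 2.472, G_4 = 10^(15.6/10) = 36.31
Friis cascade:
  F = 1.510 + (1.932 − 1)/0.6622 + (3.581 − 1)/0.3428 + (2.472 − 1)/0.1531 = 20.06
NF = 10 log₁₀(20.06) = 13.02 dB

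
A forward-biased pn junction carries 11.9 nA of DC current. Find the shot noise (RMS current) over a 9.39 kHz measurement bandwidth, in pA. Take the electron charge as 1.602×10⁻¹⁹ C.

I_n = √(2qI·B)
2qI·B = 2 × 1.602×10⁻¹⁹ × 1.19×10⁻⁸ × 9.39×10³ = 3.58×10⁻²³ A²
I_n = √(3.58×10⁻²³) = 5.98×10⁻¹² A = 5.98 pA

5.98 pA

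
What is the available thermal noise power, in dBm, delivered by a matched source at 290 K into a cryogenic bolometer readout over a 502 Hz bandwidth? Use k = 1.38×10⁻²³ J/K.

P_n = kTB = 1.38×10⁻²³ × 290 × 5.02×10² = 2.01×10⁻¹⁸ W
In dBm: 10 log₁₀(2.01×10⁻¹⁸ / 10⁻³) = −147.0 dBm

−147.0 dBm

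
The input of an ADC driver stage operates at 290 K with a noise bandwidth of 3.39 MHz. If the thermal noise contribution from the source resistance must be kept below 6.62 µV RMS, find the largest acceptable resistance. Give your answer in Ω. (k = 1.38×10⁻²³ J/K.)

Johnson–Nyquist: V_n = √(4kTRB) ⇒ R = V_n² / (4kTB)
4kTB = 4 × 1.38×10⁻²³ × 290 × 3.39×10⁶ = 5.43×10⁻¹⁴
R = (6.62×10⁻⁶)² / 5.43×10⁻¹⁴ = 8.08×10² Ω = 808 Ω

808 Ω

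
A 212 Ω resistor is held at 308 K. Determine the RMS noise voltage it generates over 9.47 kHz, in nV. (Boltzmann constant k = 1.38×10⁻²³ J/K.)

V_n = √(4kTRB)
4kTRB = 4 × 1.38×10⁻²³ × 308 × 2.12×10² × 9.47×10³ = 3.41×10⁻¹⁴ V²
V_n = √(3.41×10⁻¹⁴) = 1.85×10⁻⁷ V = 185 nV

185 nV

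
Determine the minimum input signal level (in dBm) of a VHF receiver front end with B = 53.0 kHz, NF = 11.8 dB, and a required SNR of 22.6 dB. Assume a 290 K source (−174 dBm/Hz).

Sensitivity = −174 + 10 log₁₀(B) + NF + SNR_min
= −174 + 47.24 + 11.8 + 22.6
= −92.36 dBm → −92.4 dBm

−92.4 dBm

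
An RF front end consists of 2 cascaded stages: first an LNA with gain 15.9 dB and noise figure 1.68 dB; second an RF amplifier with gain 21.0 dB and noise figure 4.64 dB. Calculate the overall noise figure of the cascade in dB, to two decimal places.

1.82 dB

Convert to linear (a loss of L dB is a gain of −L dB): F_i = 10^(NF_i/10), G_i = 10^(G_i,dB/10)
  Stage 1: F_1 = 10^(1.68/10) = 1.472, G_1 = 10^(15.9/10) = 38.90
  Stage 2: F_2 = 10^(4.64/10) = 2.911, G_2 = 10^(21.0/10) = 125.9
Friis cascade:
  F = 1.472 + (2.911 − 1)/38.90 = 1.521
NF = 10 log₁₀(1.521) = 1.82 dB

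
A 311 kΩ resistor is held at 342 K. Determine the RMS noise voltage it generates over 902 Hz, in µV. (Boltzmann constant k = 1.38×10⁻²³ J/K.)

2.30 µV

V_n = √(4kTRB)
4kTRB = 4 × 1.38×10⁻²³ × 342 × 3.11×10⁵ × 9.02×10² = 5.30×10⁻¹² V²
V_n = √(5.30×10⁻¹²) = 2.30×10⁻⁶ V = 2.30 µV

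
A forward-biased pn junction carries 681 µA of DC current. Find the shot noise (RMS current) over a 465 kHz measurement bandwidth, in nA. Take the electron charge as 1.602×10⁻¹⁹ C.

10.1 nA

I_n = √(2qI·B)
2qI·B = 2 × 1.602×10⁻¹⁹ × 6.81×10⁻⁴ × 4.65×10⁵ = 1.01×10⁻¹⁶ A²
I_n = √(1.01×10⁻¹⁶) = 1.01×10⁻⁸ A = 10.1 nA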